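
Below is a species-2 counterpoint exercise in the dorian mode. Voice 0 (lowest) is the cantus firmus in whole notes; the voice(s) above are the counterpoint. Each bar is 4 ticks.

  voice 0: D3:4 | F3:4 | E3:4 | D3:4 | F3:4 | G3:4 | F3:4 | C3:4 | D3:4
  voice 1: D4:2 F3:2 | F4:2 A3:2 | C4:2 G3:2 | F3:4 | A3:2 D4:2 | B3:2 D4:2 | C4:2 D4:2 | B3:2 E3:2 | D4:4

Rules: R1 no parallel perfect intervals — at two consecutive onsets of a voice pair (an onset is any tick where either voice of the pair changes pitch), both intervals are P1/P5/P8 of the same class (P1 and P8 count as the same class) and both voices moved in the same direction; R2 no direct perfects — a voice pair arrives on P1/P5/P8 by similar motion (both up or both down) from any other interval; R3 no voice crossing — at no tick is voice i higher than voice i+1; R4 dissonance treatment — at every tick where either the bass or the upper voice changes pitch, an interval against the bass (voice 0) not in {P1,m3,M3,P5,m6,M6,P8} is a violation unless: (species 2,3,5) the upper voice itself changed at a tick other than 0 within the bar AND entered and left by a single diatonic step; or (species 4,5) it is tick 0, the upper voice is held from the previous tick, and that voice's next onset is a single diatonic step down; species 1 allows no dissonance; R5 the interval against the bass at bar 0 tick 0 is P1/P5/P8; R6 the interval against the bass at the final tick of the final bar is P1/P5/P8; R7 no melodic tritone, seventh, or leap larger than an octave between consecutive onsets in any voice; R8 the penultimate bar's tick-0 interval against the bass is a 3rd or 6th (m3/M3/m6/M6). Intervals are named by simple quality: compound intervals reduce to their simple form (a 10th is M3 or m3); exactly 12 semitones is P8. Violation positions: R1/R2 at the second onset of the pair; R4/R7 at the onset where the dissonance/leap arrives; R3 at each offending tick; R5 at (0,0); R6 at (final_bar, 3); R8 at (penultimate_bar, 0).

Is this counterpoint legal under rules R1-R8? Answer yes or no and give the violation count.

bar 0: v0=D3 v1=D4 (P8)
bar 1: v0=F3 v1=F4 (P8)
bar 2: v0=E3 v1=C4 (m6)
bar 3: v0=D3 v1=F3 (m3)
bar 4: v0=F3 v1=A3 (M3)
bar 5: v0=G3 v1=B3 (M3)
bar 6: v0=F3 v1=C4 (P5)
bar 7: v0=C3 v1=B3 (M7)
bar 8: v0=D3 v1=D4 (P8)
  R2 @ bar1.0: D3/F3 m3 -> F3/F4 P8 similar
  R1 @ bar6.0: G3/D4 P5 -> F3/C4 P5 similar
  R4 @ bar7.0: C3/B3 M7 untreated
  R8 @ bar7.0: penult M7 not 3rd/6th
  R2 @ bar8.0: C3/E3 M3 -> D3/D4 P8 similar
  R7 @ bar8.0: E3->D4 leap 10st

No (6 violations)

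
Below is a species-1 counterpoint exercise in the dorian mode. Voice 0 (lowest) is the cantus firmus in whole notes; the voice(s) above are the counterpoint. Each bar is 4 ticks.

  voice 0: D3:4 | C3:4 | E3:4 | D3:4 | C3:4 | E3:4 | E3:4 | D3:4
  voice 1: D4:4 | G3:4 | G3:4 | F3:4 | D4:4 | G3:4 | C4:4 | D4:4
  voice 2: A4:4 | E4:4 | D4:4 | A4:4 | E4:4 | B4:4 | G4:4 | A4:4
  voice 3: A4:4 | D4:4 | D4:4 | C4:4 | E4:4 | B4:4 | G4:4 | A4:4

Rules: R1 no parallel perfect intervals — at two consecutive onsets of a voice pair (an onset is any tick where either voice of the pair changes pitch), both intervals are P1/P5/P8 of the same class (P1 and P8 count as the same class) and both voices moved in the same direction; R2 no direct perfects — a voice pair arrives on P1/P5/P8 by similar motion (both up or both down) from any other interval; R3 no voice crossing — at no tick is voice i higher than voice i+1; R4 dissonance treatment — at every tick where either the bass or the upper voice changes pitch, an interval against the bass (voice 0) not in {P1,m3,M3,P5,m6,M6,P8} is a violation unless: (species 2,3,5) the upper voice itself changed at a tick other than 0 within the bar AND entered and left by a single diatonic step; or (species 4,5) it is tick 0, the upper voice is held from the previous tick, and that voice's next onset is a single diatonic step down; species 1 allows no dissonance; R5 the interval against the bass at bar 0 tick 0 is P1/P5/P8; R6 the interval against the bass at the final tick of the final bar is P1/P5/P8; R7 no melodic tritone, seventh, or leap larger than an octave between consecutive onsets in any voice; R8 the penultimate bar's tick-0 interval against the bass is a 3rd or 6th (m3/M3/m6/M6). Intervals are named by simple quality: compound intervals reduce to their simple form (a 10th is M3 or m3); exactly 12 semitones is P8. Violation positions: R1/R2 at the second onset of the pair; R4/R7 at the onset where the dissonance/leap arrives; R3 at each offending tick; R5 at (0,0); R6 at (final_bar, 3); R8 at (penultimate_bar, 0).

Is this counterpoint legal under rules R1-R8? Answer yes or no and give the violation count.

bar 0: v0=D3 v1=D4 v2=A4 v3=A4 (P5)
bar 1: v0=C3 v1=G3 v2=E4 v3=D4 (M2)
bar 2: v0=E3 v1=G3 v2=D4 v3=D4 (m7)
bar 3: v0=D3 v1=F3 v2=A4 v3=C4 (m7)
bar 4: v0=C3 v1=D4 v2=E4 v3=E4 (M3)
bar 5: v0=E3 v1=G3 v2=B4 v3=B4 (P5)
bar 6: v0=E3 v1=C4 v2=G4 v3=G4 (m3)
bar 7: v0=D3 v1=D4 v2=A4 v3=A4 (P5)
  R1 @ bar1.0: D4/A4 P5 -> G3/D4 P5 similar
  R2 @ bar1.0: D3/D4 P8 -> C3/G3 P5 similar
  R3 @ bar1.0: E4 above D4
  R4 @ bar1.0: C3/D4 M2 untreated
  R3 @ bar1.1: E4 above D4
  R3 @ bar1.2: E4 above D4
  R3 @ bar1.3: E4 above D4
  R4 @ bar2.0: E3/D4 m7 untreated
  R4 @ bar2.0: E3/D4 m7 untreated
  R1 @ bar3.0: G3/D4 P5 -> F3/C4 P5 similar
  R3 @ bar3.0: A4 above C4
  R4 @ bar3.0: D3/C4 m7 untreated
  R3 @ bar3.1: A4 above C4
  R3 @ bar3.2: A4 above C4
  R3 @ bar3.3: A4 above C4
  R4 @ bar4.0: C3/D4 M2 untreated
  R1 @ bar5.0: E4/E4 P1 -> B4/B4 P1 similar
  R2 @ bar5.0: C3/E4 M3 -> E3/B4 P5 similar
  R2 @ bar5.0: C3/E4 M3 -> E3/B4 P5 similar
  R1 @ bar6.0: B4/B4 P1 -> G4/G4 P1 similar
  R1 @ bar7.0: C4/G4 P5 -> D4/A4 P5 similar
  R1 @ bar7.0: C4/G4 P5 -> D4/A4 P5 similar
  R1 @ bar7.0: G4/G4 P1 -> A4/A4 P1 similar

No (23 violations)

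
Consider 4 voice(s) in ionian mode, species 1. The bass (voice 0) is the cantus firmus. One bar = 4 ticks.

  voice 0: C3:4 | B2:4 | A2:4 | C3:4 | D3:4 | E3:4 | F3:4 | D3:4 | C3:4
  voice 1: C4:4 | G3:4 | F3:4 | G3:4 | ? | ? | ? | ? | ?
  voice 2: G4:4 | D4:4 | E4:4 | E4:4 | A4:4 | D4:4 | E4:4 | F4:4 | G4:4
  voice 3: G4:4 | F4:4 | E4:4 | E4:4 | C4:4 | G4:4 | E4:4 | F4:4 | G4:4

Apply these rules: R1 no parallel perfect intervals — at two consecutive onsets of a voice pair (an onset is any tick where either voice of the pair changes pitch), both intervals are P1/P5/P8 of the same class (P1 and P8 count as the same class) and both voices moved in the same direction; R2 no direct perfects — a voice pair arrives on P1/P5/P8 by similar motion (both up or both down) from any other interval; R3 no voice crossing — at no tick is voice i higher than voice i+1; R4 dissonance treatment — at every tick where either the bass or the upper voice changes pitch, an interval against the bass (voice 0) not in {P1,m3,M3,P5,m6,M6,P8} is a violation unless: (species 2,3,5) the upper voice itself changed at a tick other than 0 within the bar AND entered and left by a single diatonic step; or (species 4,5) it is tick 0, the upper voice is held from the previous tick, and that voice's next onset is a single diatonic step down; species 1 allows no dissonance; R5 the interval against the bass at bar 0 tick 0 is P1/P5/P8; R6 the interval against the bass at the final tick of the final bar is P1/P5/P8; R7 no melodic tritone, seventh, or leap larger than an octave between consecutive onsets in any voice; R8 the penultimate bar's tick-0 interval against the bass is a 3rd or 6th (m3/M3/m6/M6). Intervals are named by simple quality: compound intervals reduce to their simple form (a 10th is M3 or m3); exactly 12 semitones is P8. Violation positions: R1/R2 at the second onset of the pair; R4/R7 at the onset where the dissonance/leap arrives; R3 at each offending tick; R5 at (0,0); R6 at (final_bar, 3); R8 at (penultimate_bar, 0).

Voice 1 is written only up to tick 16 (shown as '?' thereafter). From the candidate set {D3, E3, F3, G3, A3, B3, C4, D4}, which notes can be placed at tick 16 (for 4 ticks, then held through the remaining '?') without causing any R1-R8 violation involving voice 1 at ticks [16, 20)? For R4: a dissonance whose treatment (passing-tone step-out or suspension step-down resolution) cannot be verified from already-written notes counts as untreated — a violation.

D3: legal
E3: violates R4
F3: violates R2
G3: violates R4
A3: violates R1,R2
B3: legal
C4: violates R4
D4: violates R2

{B3, D3}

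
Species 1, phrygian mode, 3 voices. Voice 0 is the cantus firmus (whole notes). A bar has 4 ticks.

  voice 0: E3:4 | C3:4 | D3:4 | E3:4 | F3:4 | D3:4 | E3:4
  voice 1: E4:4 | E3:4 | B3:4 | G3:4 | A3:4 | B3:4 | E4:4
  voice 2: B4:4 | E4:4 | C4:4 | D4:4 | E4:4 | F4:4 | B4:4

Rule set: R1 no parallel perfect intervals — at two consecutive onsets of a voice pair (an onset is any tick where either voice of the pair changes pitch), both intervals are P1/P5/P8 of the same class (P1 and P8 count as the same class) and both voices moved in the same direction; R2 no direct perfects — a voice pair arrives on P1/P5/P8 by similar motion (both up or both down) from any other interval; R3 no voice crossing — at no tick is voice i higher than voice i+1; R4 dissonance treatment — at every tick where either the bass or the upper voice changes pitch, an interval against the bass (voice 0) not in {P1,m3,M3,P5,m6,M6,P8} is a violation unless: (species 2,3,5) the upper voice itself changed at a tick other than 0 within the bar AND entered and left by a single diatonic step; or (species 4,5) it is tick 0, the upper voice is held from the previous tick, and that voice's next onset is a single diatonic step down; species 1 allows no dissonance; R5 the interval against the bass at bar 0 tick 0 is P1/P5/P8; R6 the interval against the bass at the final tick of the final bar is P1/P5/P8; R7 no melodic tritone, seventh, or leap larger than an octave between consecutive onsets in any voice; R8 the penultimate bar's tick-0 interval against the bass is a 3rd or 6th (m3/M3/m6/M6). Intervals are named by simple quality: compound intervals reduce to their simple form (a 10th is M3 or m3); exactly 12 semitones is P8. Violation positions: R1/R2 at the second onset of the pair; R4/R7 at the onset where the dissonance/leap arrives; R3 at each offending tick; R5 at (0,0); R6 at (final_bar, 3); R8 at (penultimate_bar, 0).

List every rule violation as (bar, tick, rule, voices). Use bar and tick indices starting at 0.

bar 0: v0=E3 v1=E4 v2=B4 downbeat P5
bar 1: v0=C3 v1=E3 v2=E4 downbeat M3
bar 2: v0=D3 v1=B3 v2=C4 downbeat m7
bar 3: v0=E3 v1=G3 v2=D4 downbeat m7
bar 4: v0=F3 v1=A3 v2=E4 downbeat M7
bar 5: v0=D3 v1=B3 v2=F4 downbeat m3
bar 6: v0=E3 v1=E4 v2=B4 downbeat P5
  -> R2 @ bar 1 tick 0 v(1, 2): E4/B4 P5 -> E3/E4 P8 similar
  -> R4 @ bar 2 tick 0 v(0, 2): D3/C4 m7 untreated
  -> R4 @ bar 3 tick 0 v(0, 2): E3/D4 m7 untreated
  -> R1 @ bar 4 tick 0 v(1, 2): G3/D4 P5 -> A3/E4 P5 similar
  -> R4 @ bar 4 tick 0 v(0, 2): F3/E4 M7 untreated
  -> R2 @ bar 6 tick 0 v(0, 1): D3/B3 M6 -> E3/E4 P8 similar
  -> R2 @ bar 6 tick 0 v(0, 2): D3/F4 m3 -> E3/B4 P5 similar
  -> R2 @ bar 6 tick 0 v(1, 2): B3/F4 TT -> E4/B4 P5 similar
  -> R7 @ bar 6 tick 0 v(2,): F4->B4 leap 6st

(1, 0, R2, (1, 2))
(2, 0, R4, (0, 2))
(3, 0, R4, (0, 2))
(4, 0, R1, (1, 2))
(4, 0, R4, (0, 2))
(6, 0, R2, (0, 1))
(6, 0, R2, (0, 2))
(6, 0, R2, (1, 2))
(6, 0, R7, (2,))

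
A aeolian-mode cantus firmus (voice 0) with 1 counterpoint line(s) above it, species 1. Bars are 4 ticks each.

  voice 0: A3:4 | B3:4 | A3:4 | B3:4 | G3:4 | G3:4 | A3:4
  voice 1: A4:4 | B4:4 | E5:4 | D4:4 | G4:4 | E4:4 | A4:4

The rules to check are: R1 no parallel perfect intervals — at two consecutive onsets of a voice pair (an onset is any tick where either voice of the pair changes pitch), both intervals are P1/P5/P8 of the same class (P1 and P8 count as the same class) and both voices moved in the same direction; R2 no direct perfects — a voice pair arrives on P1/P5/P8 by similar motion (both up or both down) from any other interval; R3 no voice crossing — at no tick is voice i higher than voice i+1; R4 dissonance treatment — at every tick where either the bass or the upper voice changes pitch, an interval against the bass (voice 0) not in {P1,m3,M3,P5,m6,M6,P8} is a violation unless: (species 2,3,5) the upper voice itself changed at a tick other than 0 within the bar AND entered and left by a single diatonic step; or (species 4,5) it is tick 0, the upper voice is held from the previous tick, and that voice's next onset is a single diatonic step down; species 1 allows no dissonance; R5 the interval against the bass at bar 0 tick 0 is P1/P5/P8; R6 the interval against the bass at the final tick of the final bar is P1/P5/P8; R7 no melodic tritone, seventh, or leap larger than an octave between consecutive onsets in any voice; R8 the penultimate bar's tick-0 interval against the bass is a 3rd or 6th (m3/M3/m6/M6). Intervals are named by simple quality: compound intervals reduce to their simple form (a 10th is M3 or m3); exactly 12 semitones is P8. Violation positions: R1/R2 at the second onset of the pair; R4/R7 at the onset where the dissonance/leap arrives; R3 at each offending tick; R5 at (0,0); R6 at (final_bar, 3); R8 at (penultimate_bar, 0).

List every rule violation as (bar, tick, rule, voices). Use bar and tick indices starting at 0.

bar 0: v0=A3 v1=A4 downbeat P8
bar 1: v0=B3 v1=B4 downbeat P8
bar 2: v0=A3 v1=E5 downbeat P5
bar 3: v0=B3 v1=D4 downbeat m3
bar 4: v0=G3 v1=G4 downbeat P8
bar 5: v0=G3 v1=E4 downbeat M6
bar 6: v0=A3 v1=A4 downbeat P8
  -> R1 @ bar 1 tick 0 v(0, 1): A3/A4 P8 -> B3/B4 P8 similar
  -> R7 @ bar 3 tick 0 v(1,): E5->D4 leap 14st
  -> R2 @ bar 6 tick 0 v(0, 1): G3/E4 M6 -> A3/A4 P8 similar

(1, 0, R1, (0, 1))
(3, 0, R7, (1,))
(6, 0, R2, (0, 1))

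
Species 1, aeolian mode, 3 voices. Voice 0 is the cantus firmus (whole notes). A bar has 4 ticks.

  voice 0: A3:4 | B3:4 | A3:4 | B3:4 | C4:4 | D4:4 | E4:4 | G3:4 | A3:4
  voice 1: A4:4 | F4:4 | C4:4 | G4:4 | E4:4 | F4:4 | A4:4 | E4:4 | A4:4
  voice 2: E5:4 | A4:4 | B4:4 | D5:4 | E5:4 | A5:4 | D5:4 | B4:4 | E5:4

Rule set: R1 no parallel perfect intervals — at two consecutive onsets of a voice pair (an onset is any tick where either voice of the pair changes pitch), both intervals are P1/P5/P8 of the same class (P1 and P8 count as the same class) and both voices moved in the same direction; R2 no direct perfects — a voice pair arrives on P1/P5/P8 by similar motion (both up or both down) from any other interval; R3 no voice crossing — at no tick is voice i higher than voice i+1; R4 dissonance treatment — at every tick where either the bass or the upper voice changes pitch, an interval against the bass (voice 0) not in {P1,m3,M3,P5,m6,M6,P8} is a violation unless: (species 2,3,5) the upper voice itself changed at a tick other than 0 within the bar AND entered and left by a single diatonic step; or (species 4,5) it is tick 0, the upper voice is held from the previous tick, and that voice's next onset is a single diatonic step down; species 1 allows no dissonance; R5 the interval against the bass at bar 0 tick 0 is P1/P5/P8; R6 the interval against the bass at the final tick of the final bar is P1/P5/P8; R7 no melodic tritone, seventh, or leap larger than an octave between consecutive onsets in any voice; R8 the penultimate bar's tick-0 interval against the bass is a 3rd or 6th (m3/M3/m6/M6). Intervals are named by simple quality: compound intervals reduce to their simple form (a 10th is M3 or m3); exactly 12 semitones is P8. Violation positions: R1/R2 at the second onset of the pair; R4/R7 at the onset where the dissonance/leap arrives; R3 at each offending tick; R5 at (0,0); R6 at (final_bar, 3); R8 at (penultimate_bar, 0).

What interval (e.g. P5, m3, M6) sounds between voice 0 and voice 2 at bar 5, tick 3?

P5

voice 0=D4 voice 2=A5 -> P5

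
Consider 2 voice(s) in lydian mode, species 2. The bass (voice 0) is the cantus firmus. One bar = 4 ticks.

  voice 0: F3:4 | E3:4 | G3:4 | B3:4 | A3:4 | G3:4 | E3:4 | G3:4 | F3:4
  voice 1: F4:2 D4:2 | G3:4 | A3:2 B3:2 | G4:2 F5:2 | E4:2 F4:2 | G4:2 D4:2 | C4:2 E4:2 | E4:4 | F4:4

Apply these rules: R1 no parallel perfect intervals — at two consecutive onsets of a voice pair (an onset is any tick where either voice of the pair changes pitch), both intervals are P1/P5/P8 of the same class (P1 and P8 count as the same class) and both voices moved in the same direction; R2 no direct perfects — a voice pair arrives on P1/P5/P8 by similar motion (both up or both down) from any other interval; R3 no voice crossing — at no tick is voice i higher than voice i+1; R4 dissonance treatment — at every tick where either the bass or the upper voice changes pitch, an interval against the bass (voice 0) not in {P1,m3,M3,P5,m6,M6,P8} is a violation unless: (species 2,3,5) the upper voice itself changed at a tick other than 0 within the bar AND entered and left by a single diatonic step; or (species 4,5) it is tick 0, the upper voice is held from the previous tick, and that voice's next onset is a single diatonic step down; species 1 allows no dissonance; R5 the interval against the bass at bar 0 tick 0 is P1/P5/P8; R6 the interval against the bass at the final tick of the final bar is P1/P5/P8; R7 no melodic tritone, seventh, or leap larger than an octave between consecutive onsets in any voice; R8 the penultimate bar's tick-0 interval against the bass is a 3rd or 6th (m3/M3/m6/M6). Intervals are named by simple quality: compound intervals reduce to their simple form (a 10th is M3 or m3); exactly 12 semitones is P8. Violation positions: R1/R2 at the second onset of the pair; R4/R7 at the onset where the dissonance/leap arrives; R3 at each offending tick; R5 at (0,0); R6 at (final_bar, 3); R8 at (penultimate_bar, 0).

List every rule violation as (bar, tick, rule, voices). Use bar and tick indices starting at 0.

bar 0: v0=F3 v1=F4 downbeat P8
bar 1: v0=E3 v1=G3 downbeat m3
bar 2: v0=G3 v1=A3 downbeat M2
bar 3: v0=B3 v1=G4 downbeat m6
bar 4: v0=A3 v1=E4 downbeat P5
bar 5: v0=G3 v1=G4 downbeat P8
bar 6: v0=E3 v1=C4 downbeat m6
bar 7: v0=G3 v1=E4 downbeat M6
bar 8: v0=F3 v1=F4 downbeat P8
  -> R4 @ bar 2 tick 0 v(0, 1): G3/A3 M2 untreated
  -> R4 @ bar 3 tick 2 v(0, 1): B3/F5 TT untreated
  -> R7 @ bar 3 tick 2 v(1,): G4->F5 leap 10st
  -> R2 @ bar 4 tick 0 v(0, 1): B3/F5 TT -> A3/E4 P5 similar
  -> R7 @ bar 4 tick 0 v(1,): F5->E4 leap 13st

(2, 0, R4, (0, 1))
(3, 2, R4, (0, 1))
(3, 2, R7, (1,))
(4, 0, R2, (0, 1))
(4, 0, R7, (1,))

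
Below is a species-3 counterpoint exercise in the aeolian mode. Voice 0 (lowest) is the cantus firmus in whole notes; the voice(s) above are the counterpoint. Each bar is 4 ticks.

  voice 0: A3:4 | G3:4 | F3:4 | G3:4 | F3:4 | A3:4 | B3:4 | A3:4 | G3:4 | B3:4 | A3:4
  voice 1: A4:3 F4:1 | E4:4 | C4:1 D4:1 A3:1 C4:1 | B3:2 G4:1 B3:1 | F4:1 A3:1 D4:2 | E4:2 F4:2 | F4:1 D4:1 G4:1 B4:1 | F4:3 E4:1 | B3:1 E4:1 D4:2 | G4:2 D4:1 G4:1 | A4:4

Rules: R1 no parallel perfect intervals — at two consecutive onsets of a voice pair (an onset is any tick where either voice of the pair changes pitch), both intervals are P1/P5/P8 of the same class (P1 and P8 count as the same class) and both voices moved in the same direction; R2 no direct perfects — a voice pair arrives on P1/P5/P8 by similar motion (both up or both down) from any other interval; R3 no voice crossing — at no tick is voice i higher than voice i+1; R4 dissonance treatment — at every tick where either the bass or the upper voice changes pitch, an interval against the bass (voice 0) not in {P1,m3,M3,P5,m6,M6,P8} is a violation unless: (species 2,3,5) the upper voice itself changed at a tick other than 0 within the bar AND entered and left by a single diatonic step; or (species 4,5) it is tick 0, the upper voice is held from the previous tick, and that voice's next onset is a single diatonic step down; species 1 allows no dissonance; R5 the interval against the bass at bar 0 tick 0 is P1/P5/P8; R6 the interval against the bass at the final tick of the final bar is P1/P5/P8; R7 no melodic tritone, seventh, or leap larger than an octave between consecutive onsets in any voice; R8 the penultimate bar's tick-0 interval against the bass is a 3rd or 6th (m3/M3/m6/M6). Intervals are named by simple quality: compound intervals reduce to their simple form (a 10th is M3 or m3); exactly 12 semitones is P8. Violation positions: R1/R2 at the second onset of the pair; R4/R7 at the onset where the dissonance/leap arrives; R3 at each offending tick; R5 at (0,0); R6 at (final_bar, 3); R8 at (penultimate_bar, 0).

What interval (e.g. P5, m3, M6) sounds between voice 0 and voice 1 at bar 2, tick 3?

P5

voice 0=F3 voice 1=C4 -> P5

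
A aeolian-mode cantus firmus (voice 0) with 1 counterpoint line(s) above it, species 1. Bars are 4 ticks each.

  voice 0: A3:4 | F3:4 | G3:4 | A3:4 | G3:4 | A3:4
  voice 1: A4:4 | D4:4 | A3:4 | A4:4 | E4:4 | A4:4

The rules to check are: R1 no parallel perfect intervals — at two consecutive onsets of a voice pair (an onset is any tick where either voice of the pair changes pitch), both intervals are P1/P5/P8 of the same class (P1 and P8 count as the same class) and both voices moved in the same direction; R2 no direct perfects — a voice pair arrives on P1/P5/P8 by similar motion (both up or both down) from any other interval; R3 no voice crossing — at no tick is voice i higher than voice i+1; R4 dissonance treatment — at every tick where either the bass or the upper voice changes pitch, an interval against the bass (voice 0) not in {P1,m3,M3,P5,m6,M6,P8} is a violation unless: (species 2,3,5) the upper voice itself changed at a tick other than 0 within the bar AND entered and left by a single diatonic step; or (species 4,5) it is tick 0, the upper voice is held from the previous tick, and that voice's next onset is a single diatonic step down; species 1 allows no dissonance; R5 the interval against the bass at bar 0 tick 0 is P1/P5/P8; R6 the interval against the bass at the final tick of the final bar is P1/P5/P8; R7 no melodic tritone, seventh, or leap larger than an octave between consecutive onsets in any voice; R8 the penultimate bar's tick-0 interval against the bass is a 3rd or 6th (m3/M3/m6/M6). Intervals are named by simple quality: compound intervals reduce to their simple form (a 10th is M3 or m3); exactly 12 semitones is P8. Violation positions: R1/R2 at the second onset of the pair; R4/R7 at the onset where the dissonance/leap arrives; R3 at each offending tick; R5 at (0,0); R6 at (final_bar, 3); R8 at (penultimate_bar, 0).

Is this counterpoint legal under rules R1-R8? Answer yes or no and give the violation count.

bar 0: v0=A3 v1=A4 (P8)
bar 1: v0=F3 v1=D4 (M6)
bar 2: v0=G3 v1=A3 (M2)
bar 3: v0=A3 v1=A4 (P8)
bar 4: v0=G3 v1=E4 (M6)
bar 5: v0=A3 v1=A4 (P8)
  R4 @ bar2.0: G3/A3 M2 untreated
  R2 @ bar3.0: G3/A3 M2 -> A3/A4 P8 similar
  R2 @ bar5.0: G3/E4 M6 -> A3/A4 P8 similar

No (3 violations)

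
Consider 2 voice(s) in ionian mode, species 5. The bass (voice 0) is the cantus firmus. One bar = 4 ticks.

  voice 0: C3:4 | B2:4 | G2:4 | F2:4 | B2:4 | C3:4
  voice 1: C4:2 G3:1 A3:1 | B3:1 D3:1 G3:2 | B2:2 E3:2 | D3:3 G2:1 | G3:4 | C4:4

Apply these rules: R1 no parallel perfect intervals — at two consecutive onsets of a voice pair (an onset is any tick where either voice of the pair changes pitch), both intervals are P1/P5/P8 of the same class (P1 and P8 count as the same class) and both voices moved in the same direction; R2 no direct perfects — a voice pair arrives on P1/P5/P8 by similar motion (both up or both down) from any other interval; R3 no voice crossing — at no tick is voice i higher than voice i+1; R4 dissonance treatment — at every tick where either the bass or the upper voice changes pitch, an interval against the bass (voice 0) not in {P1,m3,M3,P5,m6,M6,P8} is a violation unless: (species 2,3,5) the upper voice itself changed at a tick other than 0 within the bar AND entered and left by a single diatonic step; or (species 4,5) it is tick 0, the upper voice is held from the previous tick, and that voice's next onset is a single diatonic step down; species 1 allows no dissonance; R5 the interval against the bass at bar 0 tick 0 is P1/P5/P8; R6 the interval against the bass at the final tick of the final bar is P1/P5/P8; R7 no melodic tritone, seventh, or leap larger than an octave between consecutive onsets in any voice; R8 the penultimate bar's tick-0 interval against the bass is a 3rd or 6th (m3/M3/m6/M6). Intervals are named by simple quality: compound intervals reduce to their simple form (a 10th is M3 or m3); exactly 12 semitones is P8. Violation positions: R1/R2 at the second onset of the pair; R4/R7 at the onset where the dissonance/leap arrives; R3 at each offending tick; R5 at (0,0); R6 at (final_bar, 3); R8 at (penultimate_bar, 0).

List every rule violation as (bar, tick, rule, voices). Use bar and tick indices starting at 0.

bar 0: v0=C3 v1=C4 downbeat P8
bar 1: v0=B2 v1=B3 downbeat P8
bar 2: v0=G2 v1=B2 downbeat M3
bar 3: v0=F2 v1=D3 downbeat M6
bar 4: v0=B2 v1=G3 downbeat m6
bar 5: v0=C3 v1=C4 downbeat P8
  -> R4 @ bar 3 tick 3 v(0, 1): F2/G2 M2 untreated
  -> R7 @ bar 4 tick 0 v(0,): F2->B2 leap 6st
  -> R2 @ bar 5 tick 0 v(0, 1): B2/G3 m6 -> C3/C4 P8 similar

(3, 3, R4, (0, 1))
(4, 0, R7, (0,))
(5, 0, R2, (0, 1))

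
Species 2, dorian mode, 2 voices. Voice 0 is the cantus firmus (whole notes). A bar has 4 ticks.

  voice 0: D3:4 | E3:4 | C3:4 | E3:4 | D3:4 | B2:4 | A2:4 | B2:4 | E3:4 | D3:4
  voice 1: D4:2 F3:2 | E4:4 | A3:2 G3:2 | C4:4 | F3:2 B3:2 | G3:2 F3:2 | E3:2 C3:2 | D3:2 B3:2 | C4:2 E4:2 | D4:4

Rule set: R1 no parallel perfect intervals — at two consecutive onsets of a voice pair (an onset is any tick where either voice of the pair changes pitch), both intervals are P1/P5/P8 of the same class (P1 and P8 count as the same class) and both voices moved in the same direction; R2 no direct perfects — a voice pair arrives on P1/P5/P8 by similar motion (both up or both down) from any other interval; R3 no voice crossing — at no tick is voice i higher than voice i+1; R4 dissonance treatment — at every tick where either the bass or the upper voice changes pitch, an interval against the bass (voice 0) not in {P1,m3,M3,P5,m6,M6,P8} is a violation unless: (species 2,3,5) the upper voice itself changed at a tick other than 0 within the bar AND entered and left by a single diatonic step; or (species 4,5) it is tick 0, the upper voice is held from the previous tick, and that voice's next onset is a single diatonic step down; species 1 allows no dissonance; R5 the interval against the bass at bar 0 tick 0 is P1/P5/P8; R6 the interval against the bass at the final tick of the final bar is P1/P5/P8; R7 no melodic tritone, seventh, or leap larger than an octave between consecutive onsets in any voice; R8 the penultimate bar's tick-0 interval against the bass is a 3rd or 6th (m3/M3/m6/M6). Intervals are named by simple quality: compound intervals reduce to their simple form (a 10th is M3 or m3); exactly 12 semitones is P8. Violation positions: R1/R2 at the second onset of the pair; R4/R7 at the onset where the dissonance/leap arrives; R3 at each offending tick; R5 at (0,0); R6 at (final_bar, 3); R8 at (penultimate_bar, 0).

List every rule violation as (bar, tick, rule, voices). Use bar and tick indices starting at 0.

bar 0: v0=D3 v1=D4 downbeat P8
bar 1: v0=E3 v1=E4 downbeat P8
bar 2: v0=C3 v1=A3 downbeat M6
bar 3: v0=E3 v1=C4 downbeat m6
bar 4: v0=D3 v1=F3 downbeat m3
bar 5: v0=B2 v1=G3 downbeat m6
bar 6: v0=A2 v1=E3 downbeat P5
bar 7: v0=B2 v1=D3 downbeat m3
bar 8: v0=E3 v1=C4 downbeat m6
bar 9: v0=D3 v1=D4 downbeat P8
  -> R2 @ bar 1 tick 0 v(0, 1): D3/F3 m3 -> E3/E4 P8 similar
  -> R7 @ bar 1 tick 0 v(1,): F3->E4 leap 11st
  -> R7 @ bar 4 tick 2 v(1,): F3->B3 leap 6st
  -> R2 @ bar 6 tick 0 v(0, 1): B2/F3 TT -> A2/E3 P5 similar
  -> R1 @ bar 9 tick 0 v(0, 1): E3/E4 P8 -> D3/D4 P8 similar

(1, 0, R2, (0, 1))
(1, 0, R7, (1,))
(4, 2, R7, (1,))
(6, 0, R2, (0, 1))
(9, 0, R1, (0, 1))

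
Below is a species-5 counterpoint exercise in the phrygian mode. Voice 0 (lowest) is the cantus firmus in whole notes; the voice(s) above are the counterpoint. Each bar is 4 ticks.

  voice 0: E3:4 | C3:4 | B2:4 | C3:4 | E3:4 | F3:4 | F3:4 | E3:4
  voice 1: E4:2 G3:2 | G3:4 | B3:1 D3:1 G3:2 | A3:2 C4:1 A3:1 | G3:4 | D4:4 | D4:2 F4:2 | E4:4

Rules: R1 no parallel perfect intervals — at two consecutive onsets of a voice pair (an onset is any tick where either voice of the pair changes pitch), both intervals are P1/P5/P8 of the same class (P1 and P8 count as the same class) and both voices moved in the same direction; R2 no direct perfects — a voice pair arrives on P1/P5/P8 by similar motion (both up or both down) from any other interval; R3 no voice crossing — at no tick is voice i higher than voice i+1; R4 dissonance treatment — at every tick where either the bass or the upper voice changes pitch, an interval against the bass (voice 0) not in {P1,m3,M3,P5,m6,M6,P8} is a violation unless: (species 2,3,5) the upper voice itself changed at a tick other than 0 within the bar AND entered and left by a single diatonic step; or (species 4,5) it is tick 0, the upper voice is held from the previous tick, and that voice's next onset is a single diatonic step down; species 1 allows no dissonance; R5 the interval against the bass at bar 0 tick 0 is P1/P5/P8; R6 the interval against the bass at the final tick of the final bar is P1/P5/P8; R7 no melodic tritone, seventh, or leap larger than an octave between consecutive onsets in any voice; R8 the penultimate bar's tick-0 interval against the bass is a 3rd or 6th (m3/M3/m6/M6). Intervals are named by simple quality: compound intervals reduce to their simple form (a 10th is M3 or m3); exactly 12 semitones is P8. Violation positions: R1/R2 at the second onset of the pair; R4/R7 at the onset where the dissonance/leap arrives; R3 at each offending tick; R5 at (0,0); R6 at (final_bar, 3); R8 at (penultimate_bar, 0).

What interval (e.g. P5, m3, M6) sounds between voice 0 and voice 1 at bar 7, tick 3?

P8

voice 0=E3 voice 1=E4 -> P8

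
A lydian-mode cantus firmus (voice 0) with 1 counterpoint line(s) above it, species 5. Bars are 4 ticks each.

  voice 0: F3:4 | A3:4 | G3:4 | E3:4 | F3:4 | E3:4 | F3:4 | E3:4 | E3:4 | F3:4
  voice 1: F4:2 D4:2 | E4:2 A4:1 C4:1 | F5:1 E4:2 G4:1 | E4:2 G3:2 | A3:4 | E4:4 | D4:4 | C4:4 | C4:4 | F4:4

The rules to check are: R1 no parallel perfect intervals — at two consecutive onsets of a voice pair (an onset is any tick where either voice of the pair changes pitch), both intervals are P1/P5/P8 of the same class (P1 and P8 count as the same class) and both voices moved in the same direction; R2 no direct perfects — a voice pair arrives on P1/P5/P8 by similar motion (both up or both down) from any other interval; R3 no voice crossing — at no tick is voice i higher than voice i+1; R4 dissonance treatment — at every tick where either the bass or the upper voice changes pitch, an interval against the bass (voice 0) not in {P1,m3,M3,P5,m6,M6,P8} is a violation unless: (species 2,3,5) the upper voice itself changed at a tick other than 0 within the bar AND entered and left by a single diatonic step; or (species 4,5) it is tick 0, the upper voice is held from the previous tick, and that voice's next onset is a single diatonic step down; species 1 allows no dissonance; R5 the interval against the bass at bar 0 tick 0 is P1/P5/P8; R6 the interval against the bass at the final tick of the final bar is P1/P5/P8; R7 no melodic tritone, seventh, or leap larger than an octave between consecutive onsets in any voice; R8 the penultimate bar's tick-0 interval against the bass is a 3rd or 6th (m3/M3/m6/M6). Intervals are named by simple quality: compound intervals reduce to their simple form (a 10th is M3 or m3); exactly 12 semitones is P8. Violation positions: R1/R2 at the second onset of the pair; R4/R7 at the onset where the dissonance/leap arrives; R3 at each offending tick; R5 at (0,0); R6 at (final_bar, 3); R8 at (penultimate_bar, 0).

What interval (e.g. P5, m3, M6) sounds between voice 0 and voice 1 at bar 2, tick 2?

M6

voice 0=G3 voice 1=E4 -> M6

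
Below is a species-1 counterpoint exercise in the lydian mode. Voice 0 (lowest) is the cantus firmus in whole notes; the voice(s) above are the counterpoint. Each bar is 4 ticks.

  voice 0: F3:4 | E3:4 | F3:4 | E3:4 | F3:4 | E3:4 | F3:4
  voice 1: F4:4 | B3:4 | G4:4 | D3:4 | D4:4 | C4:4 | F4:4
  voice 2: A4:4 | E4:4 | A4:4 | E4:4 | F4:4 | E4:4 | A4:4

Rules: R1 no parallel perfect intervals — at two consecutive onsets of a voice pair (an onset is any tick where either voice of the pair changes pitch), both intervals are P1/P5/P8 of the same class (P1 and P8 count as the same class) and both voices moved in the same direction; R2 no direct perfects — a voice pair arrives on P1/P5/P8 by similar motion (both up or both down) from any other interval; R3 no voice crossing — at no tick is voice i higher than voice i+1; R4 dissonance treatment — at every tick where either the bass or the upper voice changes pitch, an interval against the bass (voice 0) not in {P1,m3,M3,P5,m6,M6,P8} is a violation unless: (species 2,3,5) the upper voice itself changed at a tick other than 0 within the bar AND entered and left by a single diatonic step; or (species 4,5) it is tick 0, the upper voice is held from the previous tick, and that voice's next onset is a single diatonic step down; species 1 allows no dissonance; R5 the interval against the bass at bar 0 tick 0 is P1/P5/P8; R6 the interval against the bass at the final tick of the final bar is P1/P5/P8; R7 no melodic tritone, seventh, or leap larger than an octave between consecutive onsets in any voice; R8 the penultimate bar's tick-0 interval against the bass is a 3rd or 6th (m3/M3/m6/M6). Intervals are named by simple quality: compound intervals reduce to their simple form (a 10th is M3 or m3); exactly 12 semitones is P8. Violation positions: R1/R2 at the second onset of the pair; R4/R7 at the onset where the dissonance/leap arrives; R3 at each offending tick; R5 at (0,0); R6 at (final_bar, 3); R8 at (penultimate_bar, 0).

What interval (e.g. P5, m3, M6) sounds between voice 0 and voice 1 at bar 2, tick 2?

voice 0=F3 voice 1=G4 -> M2

M2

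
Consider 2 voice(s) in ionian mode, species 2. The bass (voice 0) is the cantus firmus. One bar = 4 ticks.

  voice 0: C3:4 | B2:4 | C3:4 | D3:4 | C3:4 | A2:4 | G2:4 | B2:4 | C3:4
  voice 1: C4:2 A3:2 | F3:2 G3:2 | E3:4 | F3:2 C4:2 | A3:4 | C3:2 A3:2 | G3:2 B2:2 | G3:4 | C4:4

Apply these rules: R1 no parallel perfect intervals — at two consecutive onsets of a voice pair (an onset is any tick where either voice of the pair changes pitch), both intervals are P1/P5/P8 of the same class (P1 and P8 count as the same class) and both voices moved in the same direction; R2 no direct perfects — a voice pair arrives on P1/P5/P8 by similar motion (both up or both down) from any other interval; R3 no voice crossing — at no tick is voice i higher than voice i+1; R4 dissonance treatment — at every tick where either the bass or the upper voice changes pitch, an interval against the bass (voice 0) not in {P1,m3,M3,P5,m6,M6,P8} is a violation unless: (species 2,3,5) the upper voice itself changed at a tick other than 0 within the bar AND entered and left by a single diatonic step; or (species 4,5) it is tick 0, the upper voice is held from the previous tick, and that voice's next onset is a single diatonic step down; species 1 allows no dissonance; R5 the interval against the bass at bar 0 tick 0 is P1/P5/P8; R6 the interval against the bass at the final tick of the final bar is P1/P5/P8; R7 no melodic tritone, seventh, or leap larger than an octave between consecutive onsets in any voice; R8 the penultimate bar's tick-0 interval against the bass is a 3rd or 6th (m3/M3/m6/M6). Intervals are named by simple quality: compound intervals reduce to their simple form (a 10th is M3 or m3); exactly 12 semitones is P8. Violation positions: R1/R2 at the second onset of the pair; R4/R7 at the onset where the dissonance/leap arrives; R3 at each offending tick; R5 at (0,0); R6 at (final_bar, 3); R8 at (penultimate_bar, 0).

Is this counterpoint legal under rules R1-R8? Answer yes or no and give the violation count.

bar 0: v0=C3 v1=C4 (P8)
bar 1: v0=B2 v1=F3 (TT)
bar 2: v0=C3 v1=E3 (M3)
bar 3: v0=D3 v1=F3 (m3)
bar 4: v0=C3 v1=A3 (M6)
bar 5: v0=A2 v1=C3 (m3)
bar 6: v0=G2 v1=G3 (P8)
bar 7: v0=B2 v1=G3 (m6)
bar 8: v0=C3 v1=C4 (P8)
  R4 @ bar1.0: B2/F3 TT untreated
  R4 @ bar3.2: D3/C4 m7 untreated
  R1 @ bar6.0: A2/A3 P8 -> G2/G3 P8 similar
  R2 @ bar8.0: B2/G3 m6 -> C3/C4 P8 similar

No (4 violations)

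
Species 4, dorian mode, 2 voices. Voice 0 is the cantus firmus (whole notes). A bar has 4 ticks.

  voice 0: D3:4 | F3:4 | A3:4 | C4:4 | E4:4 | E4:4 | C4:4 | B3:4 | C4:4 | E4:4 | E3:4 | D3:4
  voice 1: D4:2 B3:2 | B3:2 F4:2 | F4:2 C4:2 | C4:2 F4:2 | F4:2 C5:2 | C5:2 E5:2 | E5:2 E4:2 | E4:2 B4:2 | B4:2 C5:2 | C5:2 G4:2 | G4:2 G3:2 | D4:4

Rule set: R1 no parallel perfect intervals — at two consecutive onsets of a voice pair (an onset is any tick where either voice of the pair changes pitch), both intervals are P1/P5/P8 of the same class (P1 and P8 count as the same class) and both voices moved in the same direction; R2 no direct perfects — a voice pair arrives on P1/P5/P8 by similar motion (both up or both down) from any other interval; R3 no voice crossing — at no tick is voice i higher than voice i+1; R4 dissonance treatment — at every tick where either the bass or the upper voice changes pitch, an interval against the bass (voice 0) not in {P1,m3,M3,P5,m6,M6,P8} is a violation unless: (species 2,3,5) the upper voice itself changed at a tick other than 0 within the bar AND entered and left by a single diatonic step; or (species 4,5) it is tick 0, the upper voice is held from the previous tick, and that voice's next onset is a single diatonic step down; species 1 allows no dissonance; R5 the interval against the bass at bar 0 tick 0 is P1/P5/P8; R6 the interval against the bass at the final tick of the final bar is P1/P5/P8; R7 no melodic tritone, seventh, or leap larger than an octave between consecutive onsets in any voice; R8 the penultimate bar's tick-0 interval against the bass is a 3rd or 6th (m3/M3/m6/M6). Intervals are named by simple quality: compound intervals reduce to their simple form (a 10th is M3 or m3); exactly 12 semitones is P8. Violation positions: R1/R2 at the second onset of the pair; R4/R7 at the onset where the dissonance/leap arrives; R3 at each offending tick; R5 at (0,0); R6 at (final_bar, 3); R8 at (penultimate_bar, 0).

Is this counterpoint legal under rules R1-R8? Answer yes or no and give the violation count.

bar 0: v0=D3 v1=D4 (P8)
bar 1: v0=F3 v1=B3 (TT)
bar 2: v0=A3 v1=F4 (m6)
bar 3: v0=C4 v1=C4 (P1)
bar 4: v0=E4 v1=F4 (m2)
bar 5: v0=E4 v1=C5 (m6)
bar 6: v0=C4 v1=E5 (M3)
bar 7: v0=B3 v1=E4 (P4)
bar 8: v0=C4 v1=B4 (M7)
bar 9: v0=E4 v1=C5 (m6)
bar 10: v0=E3 v1=G4 (m3)
bar 11: v0=D3 v1=D4 (P8)
  R4 @ bar1.0: F3/B3 TT untreated
  R7 @ bar1.2: B3->F4 leap 6st
  R4 @ bar3.2: C4/F4 P4 untreated
  R4 @ bar4.0: E4/F4 m2 untreated
  R4 @ bar7.0: B3/E4 P4 untreated
  R4 @ bar8.0: C4/B4 M7 untreated

No (6 violations)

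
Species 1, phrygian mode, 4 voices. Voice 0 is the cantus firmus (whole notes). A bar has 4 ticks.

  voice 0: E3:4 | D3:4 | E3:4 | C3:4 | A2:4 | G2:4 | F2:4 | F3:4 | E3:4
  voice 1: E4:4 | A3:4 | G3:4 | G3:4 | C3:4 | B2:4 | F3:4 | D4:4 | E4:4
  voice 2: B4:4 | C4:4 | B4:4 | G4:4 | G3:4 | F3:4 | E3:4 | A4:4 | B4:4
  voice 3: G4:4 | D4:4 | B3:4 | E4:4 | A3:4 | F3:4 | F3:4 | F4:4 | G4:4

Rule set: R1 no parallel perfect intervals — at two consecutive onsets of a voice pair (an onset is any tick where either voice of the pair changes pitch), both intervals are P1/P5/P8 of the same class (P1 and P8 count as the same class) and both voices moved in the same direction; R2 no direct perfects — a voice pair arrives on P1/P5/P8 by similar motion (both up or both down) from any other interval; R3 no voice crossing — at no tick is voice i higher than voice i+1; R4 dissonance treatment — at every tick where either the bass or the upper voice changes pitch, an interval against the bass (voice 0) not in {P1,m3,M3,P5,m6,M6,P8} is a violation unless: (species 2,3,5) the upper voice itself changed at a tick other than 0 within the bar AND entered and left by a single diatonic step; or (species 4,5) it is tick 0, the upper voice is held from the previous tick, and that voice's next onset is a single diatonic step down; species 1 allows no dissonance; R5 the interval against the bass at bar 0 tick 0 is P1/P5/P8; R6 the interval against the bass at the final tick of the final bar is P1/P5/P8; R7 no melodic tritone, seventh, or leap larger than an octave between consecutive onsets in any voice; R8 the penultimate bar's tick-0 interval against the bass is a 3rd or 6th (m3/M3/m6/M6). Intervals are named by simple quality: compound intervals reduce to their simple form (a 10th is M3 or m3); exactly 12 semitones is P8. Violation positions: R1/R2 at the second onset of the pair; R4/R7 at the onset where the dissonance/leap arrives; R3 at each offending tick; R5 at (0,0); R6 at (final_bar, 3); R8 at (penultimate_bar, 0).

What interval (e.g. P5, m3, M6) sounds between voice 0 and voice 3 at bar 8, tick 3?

m3

voice 0=E3 voice 3=G4 -> m3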